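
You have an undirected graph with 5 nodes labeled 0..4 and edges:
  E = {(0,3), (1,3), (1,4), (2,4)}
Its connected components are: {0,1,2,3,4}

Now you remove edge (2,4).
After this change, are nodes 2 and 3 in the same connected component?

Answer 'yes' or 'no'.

Initial components: {0,1,2,3,4}
Removing edge (2,4): it was a bridge — component count 1 -> 2.
New components: {0,1,3,4} {2}
Are 2 and 3 in the same component? no

Answer: no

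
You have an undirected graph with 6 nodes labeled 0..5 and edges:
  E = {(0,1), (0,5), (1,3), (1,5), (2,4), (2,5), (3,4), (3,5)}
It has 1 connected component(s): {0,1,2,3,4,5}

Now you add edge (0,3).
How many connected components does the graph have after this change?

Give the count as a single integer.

Answer: 1

Derivation:
Initial component count: 1
Add (0,3): endpoints already in same component. Count unchanged: 1.
New component count: 1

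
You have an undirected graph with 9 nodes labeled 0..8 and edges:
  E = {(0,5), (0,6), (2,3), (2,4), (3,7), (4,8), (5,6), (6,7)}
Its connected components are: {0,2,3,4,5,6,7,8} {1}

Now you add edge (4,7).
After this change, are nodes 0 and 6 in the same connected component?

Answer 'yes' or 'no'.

Answer: yes

Derivation:
Initial components: {0,2,3,4,5,6,7,8} {1}
Adding edge (4,7): both already in same component {0,2,3,4,5,6,7,8}. No change.
New components: {0,2,3,4,5,6,7,8} {1}
Are 0 and 6 in the same component? yes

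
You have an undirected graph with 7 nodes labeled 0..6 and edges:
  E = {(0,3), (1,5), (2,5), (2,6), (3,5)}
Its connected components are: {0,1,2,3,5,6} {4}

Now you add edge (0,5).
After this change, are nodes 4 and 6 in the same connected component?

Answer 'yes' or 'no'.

Answer: no

Derivation:
Initial components: {0,1,2,3,5,6} {4}
Adding edge (0,5): both already in same component {0,1,2,3,5,6}. No change.
New components: {0,1,2,3,5,6} {4}
Are 4 and 6 in the same component? no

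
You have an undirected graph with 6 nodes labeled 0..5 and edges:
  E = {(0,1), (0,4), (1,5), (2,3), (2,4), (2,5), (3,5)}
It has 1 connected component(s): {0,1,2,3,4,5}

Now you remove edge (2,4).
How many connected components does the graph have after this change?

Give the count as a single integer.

Answer: 1

Derivation:
Initial component count: 1
Remove (2,4): not a bridge. Count unchanged: 1.
  After removal, components: {0,1,2,3,4,5}
New component count: 1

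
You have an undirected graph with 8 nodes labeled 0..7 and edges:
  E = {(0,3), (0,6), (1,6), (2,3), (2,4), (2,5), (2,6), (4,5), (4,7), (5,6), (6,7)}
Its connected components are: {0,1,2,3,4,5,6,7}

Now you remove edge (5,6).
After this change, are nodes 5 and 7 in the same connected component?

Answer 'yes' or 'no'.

Initial components: {0,1,2,3,4,5,6,7}
Removing edge (5,6): not a bridge — component count unchanged at 1.
New components: {0,1,2,3,4,5,6,7}
Are 5 and 7 in the same component? yes

Answer: yes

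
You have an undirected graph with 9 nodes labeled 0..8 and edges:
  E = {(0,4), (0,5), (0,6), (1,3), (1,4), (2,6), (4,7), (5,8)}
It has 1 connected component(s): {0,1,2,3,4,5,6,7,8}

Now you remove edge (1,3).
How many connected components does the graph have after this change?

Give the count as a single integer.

Initial component count: 1
Remove (1,3): it was a bridge. Count increases: 1 -> 2.
  After removal, components: {0,1,2,4,5,6,7,8} {3}
New component count: 2

Answer: 2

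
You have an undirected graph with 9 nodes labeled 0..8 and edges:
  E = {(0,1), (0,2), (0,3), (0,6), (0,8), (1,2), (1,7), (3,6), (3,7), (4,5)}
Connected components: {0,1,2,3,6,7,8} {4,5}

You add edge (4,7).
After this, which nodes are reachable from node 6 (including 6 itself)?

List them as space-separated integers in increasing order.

Answer: 0 1 2 3 4 5 6 7 8

Derivation:
Before: nodes reachable from 6: {0,1,2,3,6,7,8}
Adding (4,7): merges 6's component with another. Reachability grows.
After: nodes reachable from 6: {0,1,2,3,4,5,6,7,8}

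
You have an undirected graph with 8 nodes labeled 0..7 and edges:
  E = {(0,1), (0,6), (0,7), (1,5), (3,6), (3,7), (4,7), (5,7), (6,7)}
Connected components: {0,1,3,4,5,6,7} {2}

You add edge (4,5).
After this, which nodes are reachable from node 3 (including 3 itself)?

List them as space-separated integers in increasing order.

Answer: 0 1 3 4 5 6 7

Derivation:
Before: nodes reachable from 3: {0,1,3,4,5,6,7}
Adding (4,5): both endpoints already in same component. Reachability from 3 unchanged.
After: nodes reachable from 3: {0,1,3,4,5,6,7}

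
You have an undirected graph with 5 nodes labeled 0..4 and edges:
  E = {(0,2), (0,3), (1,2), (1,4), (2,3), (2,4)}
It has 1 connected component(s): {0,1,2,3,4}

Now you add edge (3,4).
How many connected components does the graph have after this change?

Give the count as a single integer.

Answer: 1

Derivation:
Initial component count: 1
Add (3,4): endpoints already in same component. Count unchanged: 1.
New component count: 1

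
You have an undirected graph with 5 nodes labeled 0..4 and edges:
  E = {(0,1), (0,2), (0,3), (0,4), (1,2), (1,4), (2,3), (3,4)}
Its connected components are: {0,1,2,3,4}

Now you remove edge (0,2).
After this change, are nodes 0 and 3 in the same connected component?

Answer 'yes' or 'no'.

Answer: yes

Derivation:
Initial components: {0,1,2,3,4}
Removing edge (0,2): not a bridge — component count unchanged at 1.
New components: {0,1,2,3,4}
Are 0 and 3 in the same component? yes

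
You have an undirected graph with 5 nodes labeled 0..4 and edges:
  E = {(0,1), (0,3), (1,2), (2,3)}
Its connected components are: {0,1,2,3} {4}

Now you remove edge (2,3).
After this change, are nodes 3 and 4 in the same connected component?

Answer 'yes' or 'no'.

Answer: no

Derivation:
Initial components: {0,1,2,3} {4}
Removing edge (2,3): not a bridge — component count unchanged at 2.
New components: {0,1,2,3} {4}
Are 3 and 4 in the same component? no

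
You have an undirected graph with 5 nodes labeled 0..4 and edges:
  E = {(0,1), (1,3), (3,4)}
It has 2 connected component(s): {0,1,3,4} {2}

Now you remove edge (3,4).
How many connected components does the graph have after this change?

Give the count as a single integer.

Initial component count: 2
Remove (3,4): it was a bridge. Count increases: 2 -> 3.
  After removal, components: {0,1,3} {2} {4}
New component count: 3

Answer: 3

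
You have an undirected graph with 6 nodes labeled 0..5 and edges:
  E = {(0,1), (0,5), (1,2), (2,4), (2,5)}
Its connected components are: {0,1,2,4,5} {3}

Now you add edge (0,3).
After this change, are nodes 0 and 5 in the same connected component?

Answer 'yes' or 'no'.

Answer: yes

Derivation:
Initial components: {0,1,2,4,5} {3}
Adding edge (0,3): merges {0,1,2,4,5} and {3}.
New components: {0,1,2,3,4,5}
Are 0 and 5 in the same component? yes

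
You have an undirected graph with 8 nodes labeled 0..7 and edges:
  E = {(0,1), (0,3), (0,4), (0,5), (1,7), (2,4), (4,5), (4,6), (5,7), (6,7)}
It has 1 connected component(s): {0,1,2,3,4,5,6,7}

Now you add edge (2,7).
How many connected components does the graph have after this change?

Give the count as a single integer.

Initial component count: 1
Add (2,7): endpoints already in same component. Count unchanged: 1.
New component count: 1

Answer: 1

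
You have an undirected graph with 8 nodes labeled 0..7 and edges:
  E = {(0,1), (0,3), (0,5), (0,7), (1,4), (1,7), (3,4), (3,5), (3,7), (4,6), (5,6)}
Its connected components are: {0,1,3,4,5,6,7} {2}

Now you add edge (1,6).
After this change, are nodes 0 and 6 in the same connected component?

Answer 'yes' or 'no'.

Initial components: {0,1,3,4,5,6,7} {2}
Adding edge (1,6): both already in same component {0,1,3,4,5,6,7}. No change.
New components: {0,1,3,4,5,6,7} {2}
Are 0 and 6 in the same component? yes

Answer: yes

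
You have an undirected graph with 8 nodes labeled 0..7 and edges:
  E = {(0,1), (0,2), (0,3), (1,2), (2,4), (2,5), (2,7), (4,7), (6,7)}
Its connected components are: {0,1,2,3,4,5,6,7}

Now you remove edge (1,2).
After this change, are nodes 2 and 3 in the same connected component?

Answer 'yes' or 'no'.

Answer: yes

Derivation:
Initial components: {0,1,2,3,4,5,6,7}
Removing edge (1,2): not a bridge — component count unchanged at 1.
New components: {0,1,2,3,4,5,6,7}
Are 2 and 3 in the same component? yes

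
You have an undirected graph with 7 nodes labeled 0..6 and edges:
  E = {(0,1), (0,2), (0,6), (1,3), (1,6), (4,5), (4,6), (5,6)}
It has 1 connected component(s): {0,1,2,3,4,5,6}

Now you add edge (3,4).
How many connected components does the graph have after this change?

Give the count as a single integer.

Answer: 1

Derivation:
Initial component count: 1
Add (3,4): endpoints already in same component. Count unchanged: 1.
New component count: 1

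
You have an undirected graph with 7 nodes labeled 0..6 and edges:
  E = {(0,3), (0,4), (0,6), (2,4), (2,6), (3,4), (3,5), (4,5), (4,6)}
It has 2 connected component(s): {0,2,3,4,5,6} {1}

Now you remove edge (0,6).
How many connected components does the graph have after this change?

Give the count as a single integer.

Initial component count: 2
Remove (0,6): not a bridge. Count unchanged: 2.
  After removal, components: {0,2,3,4,5,6} {1}
New component count: 2

Answer: 2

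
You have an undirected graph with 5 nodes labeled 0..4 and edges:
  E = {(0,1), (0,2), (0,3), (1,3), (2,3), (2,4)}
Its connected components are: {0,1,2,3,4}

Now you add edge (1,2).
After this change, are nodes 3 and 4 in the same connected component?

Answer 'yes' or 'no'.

Answer: yes

Derivation:
Initial components: {0,1,2,3,4}
Adding edge (1,2): both already in same component {0,1,2,3,4}. No change.
New components: {0,1,2,3,4}
Are 3 and 4 in the same component? yes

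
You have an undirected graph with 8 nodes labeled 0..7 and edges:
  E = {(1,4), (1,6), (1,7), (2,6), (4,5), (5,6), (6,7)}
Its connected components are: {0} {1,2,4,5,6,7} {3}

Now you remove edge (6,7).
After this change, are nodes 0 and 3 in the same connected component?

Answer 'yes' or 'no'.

Answer: no

Derivation:
Initial components: {0} {1,2,4,5,6,7} {3}
Removing edge (6,7): not a bridge — component count unchanged at 3.
New components: {0} {1,2,4,5,6,7} {3}
Are 0 and 3 in the same component? no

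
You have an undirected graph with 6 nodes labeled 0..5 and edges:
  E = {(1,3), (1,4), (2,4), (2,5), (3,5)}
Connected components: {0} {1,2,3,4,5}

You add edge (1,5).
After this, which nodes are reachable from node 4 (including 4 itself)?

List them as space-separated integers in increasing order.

Before: nodes reachable from 4: {1,2,3,4,5}
Adding (1,5): both endpoints already in same component. Reachability from 4 unchanged.
After: nodes reachable from 4: {1,2,3,4,5}

Answer: 1 2 3 4 5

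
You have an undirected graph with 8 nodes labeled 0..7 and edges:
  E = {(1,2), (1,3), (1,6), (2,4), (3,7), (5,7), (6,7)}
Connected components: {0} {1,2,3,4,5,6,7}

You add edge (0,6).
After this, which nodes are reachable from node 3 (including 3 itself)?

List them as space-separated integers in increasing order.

Answer: 0 1 2 3 4 5 6 7

Derivation:
Before: nodes reachable from 3: {1,2,3,4,5,6,7}
Adding (0,6): merges 3's component with another. Reachability grows.
After: nodes reachable from 3: {0,1,2,3,4,5,6,7}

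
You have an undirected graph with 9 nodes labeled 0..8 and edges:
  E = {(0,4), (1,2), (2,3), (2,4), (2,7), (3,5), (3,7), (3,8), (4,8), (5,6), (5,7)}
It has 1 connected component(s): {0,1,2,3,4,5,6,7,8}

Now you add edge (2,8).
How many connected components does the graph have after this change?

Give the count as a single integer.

Answer: 1

Derivation:
Initial component count: 1
Add (2,8): endpoints already in same component. Count unchanged: 1.
New component count: 1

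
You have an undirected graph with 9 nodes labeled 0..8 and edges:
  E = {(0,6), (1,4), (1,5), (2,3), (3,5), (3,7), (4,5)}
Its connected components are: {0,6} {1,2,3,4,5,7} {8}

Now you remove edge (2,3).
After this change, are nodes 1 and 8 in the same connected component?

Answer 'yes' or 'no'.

Initial components: {0,6} {1,2,3,4,5,7} {8}
Removing edge (2,3): it was a bridge — component count 3 -> 4.
New components: {0,6} {1,3,4,5,7} {2} {8}
Are 1 and 8 in the same component? no

Answer: no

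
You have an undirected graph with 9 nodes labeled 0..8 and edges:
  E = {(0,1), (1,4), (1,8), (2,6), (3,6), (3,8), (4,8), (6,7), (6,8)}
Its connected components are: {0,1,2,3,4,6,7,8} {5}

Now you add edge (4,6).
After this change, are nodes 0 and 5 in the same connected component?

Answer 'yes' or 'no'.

Answer: no

Derivation:
Initial components: {0,1,2,3,4,6,7,8} {5}
Adding edge (4,6): both already in same component {0,1,2,3,4,6,7,8}. No change.
New components: {0,1,2,3,4,6,7,8} {5}
Are 0 and 5 in the same component? no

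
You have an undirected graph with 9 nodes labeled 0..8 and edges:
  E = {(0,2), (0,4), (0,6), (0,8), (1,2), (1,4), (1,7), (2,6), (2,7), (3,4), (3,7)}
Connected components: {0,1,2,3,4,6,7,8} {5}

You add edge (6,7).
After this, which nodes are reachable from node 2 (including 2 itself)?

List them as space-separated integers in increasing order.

Before: nodes reachable from 2: {0,1,2,3,4,6,7,8}
Adding (6,7): both endpoints already in same component. Reachability from 2 unchanged.
After: nodes reachable from 2: {0,1,2,3,4,6,7,8}

Answer: 0 1 2 3 4 6 7 8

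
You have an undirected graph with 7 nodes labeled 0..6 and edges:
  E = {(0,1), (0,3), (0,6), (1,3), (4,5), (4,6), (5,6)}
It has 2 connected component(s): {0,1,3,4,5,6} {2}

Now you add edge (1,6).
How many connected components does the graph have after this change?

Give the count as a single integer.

Initial component count: 2
Add (1,6): endpoints already in same component. Count unchanged: 2.
New component count: 2

Answer: 2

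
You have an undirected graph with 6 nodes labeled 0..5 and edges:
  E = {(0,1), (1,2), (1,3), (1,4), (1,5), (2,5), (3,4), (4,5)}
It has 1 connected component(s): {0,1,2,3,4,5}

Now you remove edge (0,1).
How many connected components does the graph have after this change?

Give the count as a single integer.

Initial component count: 1
Remove (0,1): it was a bridge. Count increases: 1 -> 2.
  After removal, components: {0} {1,2,3,4,5}
New component count: 2

Answer: 2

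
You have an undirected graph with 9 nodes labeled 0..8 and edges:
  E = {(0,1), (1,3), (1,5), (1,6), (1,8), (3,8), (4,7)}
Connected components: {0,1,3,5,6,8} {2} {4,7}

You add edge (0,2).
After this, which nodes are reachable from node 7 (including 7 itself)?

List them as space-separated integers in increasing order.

Answer: 4 7

Derivation:
Before: nodes reachable from 7: {4,7}
Adding (0,2): merges two components, but neither contains 7. Reachability from 7 unchanged.
After: nodes reachable from 7: {4,7}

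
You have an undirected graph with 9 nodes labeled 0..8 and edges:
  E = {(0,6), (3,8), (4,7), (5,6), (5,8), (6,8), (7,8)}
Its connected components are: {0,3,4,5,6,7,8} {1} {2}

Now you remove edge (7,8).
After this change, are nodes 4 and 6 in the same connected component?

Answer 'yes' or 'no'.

Initial components: {0,3,4,5,6,7,8} {1} {2}
Removing edge (7,8): it was a bridge — component count 3 -> 4.
New components: {0,3,5,6,8} {1} {2} {4,7}
Are 4 and 6 in the same component? no

Answer: no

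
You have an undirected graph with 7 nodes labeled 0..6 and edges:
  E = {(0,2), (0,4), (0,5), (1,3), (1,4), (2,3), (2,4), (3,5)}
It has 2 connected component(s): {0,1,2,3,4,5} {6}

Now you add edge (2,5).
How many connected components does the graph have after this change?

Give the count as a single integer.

Initial component count: 2
Add (2,5): endpoints already in same component. Count unchanged: 2.
New component count: 2

Answer: 2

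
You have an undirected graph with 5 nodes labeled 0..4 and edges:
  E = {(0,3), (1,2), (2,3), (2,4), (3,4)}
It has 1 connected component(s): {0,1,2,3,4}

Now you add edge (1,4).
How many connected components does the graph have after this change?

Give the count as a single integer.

Initial component count: 1
Add (1,4): endpoints already in same component. Count unchanged: 1.
New component count: 1

Answer: 1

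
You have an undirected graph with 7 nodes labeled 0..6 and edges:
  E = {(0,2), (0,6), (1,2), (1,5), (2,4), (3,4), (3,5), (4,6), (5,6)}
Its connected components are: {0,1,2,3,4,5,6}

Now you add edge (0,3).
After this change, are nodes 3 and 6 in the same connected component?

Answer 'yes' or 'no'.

Answer: yes

Derivation:
Initial components: {0,1,2,3,4,5,6}
Adding edge (0,3): both already in same component {0,1,2,3,4,5,6}. No change.
New components: {0,1,2,3,4,5,6}
Are 3 and 6 in the same component? yes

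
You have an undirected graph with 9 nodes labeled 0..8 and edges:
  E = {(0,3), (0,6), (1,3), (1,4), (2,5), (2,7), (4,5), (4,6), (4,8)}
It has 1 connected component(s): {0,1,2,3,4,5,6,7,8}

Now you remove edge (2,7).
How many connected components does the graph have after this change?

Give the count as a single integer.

Initial component count: 1
Remove (2,7): it was a bridge. Count increases: 1 -> 2.
  After removal, components: {0,1,2,3,4,5,6,8} {7}
New component count: 2

Answer: 2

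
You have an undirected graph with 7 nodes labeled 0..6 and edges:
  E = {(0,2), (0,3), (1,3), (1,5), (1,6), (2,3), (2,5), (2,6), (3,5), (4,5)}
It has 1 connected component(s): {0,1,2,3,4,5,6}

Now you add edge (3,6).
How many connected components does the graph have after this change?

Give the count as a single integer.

Answer: 1

Derivation:
Initial component count: 1
Add (3,6): endpoints already in same component. Count unchanged: 1.
New component count: 1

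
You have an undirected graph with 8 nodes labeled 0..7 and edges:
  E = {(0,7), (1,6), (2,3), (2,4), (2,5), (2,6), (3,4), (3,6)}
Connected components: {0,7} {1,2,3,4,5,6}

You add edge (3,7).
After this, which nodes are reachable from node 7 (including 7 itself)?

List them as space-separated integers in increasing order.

Answer: 0 1 2 3 4 5 6 7

Derivation:
Before: nodes reachable from 7: {0,7}
Adding (3,7): merges 7's component with another. Reachability grows.
After: nodes reachable from 7: {0,1,2,3,4,5,6,7}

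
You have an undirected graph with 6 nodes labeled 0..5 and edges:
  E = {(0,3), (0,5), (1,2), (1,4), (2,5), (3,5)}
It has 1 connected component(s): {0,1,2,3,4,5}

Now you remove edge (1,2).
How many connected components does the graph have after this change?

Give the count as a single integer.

Answer: 2

Derivation:
Initial component count: 1
Remove (1,2): it was a bridge. Count increases: 1 -> 2.
  After removal, components: {0,2,3,5} {1,4}
New component count: 2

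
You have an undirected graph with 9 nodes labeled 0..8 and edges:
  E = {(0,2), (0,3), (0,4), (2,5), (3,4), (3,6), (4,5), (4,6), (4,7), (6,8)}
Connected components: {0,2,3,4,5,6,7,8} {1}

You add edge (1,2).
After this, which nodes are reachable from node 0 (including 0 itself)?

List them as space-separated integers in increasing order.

Answer: 0 1 2 3 4 5 6 7 8

Derivation:
Before: nodes reachable from 0: {0,2,3,4,5,6,7,8}
Adding (1,2): merges 0's component with another. Reachability grows.
After: nodes reachable from 0: {0,1,2,3,4,5,6,7,8}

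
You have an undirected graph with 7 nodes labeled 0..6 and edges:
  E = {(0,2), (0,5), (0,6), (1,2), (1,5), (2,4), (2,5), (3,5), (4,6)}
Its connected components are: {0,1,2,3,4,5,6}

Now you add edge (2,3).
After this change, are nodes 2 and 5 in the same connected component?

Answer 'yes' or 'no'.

Answer: yes

Derivation:
Initial components: {0,1,2,3,4,5,6}
Adding edge (2,3): both already in same component {0,1,2,3,4,5,6}. No change.
New components: {0,1,2,3,4,5,6}
Are 2 and 5 in the same component? yes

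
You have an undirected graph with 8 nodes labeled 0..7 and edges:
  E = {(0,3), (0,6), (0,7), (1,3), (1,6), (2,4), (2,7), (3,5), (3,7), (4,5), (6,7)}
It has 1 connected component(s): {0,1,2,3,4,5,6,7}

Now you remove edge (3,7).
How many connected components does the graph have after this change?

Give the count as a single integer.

Answer: 1

Derivation:
Initial component count: 1
Remove (3,7): not a bridge. Count unchanged: 1.
  After removal, components: {0,1,2,3,4,5,6,7}
New component count: 1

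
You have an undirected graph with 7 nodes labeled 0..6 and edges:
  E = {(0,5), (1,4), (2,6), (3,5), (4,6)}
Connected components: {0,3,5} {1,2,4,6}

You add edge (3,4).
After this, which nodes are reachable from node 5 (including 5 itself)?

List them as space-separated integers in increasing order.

Before: nodes reachable from 5: {0,3,5}
Adding (3,4): merges 5's component with another. Reachability grows.
After: nodes reachable from 5: {0,1,2,3,4,5,6}

Answer: 0 1 2 3 4 5 6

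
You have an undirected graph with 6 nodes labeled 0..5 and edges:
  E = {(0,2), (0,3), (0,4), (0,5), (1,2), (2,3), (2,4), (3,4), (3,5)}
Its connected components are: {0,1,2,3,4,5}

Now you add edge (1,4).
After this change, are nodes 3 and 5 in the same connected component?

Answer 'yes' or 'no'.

Initial components: {0,1,2,3,4,5}
Adding edge (1,4): both already in same component {0,1,2,3,4,5}. No change.
New components: {0,1,2,3,4,5}
Are 3 and 5 in the same component? yes

Answer: yes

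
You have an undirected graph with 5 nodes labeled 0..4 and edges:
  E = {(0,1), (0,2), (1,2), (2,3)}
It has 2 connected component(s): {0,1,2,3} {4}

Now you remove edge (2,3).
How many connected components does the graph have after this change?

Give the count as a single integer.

Answer: 3

Derivation:
Initial component count: 2
Remove (2,3): it was a bridge. Count increases: 2 -> 3.
  After removal, components: {0,1,2} {3} {4}
New component count: 3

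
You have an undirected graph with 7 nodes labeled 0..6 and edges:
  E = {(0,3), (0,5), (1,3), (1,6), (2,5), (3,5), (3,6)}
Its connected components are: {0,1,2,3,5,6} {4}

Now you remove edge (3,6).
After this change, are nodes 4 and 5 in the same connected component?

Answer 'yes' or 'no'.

Initial components: {0,1,2,3,5,6} {4}
Removing edge (3,6): not a bridge — component count unchanged at 2.
New components: {0,1,2,3,5,6} {4}
Are 4 and 5 in the same component? no

Answer: no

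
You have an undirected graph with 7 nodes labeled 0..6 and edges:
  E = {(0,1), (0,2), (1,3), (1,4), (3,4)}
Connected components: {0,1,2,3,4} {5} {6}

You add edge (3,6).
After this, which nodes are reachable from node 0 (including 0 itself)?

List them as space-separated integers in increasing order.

Answer: 0 1 2 3 4 6

Derivation:
Before: nodes reachable from 0: {0,1,2,3,4}
Adding (3,6): merges 0's component with another. Reachability grows.
After: nodes reachable from 0: {0,1,2,3,4,6}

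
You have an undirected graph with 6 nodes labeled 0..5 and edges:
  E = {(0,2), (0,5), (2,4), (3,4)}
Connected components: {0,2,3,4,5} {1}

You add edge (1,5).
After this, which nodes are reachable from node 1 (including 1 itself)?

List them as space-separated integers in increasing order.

Answer: 0 1 2 3 4 5

Derivation:
Before: nodes reachable from 1: {1}
Adding (1,5): merges 1's component with another. Reachability grows.
After: nodes reachable from 1: {0,1,2,3,4,5}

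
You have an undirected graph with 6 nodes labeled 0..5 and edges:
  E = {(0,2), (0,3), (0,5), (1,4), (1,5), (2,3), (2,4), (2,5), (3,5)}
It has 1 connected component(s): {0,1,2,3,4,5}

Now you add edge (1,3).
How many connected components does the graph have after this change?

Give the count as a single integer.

Answer: 1

Derivation:
Initial component count: 1
Add (1,3): endpoints already in same component. Count unchanged: 1.
New component count: 1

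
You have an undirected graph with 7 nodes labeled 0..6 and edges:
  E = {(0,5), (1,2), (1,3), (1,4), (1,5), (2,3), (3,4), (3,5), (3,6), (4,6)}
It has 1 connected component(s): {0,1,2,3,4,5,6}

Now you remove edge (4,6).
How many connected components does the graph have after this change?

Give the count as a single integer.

Answer: 1

Derivation:
Initial component count: 1
Remove (4,6): not a bridge. Count unchanged: 1.
  After removal, components: {0,1,2,3,4,5,6}
New component count: 1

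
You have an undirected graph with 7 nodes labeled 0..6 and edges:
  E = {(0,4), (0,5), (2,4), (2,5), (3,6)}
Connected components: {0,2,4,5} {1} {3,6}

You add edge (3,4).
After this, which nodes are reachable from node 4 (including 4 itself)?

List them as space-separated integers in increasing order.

Answer: 0 2 3 4 5 6

Derivation:
Before: nodes reachable from 4: {0,2,4,5}
Adding (3,4): merges 4's component with another. Reachability grows.
After: nodes reachable from 4: {0,2,3,4,5,6}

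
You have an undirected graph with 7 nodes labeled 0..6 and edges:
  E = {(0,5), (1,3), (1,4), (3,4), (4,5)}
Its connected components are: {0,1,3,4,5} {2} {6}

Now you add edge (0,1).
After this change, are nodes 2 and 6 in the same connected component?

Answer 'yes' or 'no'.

Answer: no

Derivation:
Initial components: {0,1,3,4,5} {2} {6}
Adding edge (0,1): both already in same component {0,1,3,4,5}. No change.
New components: {0,1,3,4,5} {2} {6}
Are 2 and 6 in the same component? no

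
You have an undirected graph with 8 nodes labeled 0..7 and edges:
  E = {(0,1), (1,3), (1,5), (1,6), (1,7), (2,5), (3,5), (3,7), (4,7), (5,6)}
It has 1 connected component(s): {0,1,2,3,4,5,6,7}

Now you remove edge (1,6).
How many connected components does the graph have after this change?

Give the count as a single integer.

Answer: 1

Derivation:
Initial component count: 1
Remove (1,6): not a bridge. Count unchanged: 1.
  After removal, components: {0,1,2,3,4,5,6,7}
New component count: 1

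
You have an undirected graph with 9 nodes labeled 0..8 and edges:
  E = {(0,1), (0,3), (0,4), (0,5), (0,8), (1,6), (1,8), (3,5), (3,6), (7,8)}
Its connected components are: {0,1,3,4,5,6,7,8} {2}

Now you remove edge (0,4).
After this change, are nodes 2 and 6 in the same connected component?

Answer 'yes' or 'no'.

Initial components: {0,1,3,4,5,6,7,8} {2}
Removing edge (0,4): it was a bridge — component count 2 -> 3.
New components: {0,1,3,5,6,7,8} {2} {4}
Are 2 and 6 in the same component? no

Answer: no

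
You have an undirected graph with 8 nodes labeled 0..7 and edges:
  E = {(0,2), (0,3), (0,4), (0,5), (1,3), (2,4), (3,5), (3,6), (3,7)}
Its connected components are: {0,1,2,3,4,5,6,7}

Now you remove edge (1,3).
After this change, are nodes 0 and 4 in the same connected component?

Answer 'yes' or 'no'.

Answer: yes

Derivation:
Initial components: {0,1,2,3,4,5,6,7}
Removing edge (1,3): it was a bridge — component count 1 -> 2.
New components: {0,2,3,4,5,6,7} {1}
Are 0 and 4 in the same component? yes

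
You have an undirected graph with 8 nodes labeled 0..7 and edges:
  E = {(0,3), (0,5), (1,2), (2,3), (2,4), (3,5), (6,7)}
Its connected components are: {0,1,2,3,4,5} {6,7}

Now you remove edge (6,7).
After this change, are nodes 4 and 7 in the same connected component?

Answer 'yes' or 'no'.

Initial components: {0,1,2,3,4,5} {6,7}
Removing edge (6,7): it was a bridge — component count 2 -> 3.
New components: {0,1,2,3,4,5} {6} {7}
Are 4 and 7 in the same component? no

Answer: no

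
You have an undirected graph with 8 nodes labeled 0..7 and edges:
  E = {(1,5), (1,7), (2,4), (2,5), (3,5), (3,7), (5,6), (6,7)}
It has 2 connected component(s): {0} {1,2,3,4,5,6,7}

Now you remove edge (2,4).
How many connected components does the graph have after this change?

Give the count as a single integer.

Initial component count: 2
Remove (2,4): it was a bridge. Count increases: 2 -> 3.
  After removal, components: {0} {1,2,3,5,6,7} {4}
New component count: 3

Answer: 3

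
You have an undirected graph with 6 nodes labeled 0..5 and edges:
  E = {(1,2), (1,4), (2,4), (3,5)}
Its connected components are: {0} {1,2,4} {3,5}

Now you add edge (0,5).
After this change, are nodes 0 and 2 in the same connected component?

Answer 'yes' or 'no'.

Initial components: {0} {1,2,4} {3,5}
Adding edge (0,5): merges {0} and {3,5}.
New components: {0,3,5} {1,2,4}
Are 0 and 2 in the same component? no

Answer: no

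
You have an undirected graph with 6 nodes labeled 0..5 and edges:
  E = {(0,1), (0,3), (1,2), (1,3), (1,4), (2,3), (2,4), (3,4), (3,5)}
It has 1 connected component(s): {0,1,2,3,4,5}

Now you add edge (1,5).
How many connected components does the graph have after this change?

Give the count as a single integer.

Answer: 1

Derivation:
Initial component count: 1
Add (1,5): endpoints already in same component. Count unchanged: 1.
New component count: 1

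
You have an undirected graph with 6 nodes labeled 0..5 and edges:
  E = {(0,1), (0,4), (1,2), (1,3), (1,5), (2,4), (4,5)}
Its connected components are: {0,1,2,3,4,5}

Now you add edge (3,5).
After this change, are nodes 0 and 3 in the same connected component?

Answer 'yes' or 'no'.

Initial components: {0,1,2,3,4,5}
Adding edge (3,5): both already in same component {0,1,2,3,4,5}. No change.
New components: {0,1,2,3,4,5}
Are 0 and 3 in the same component? yes

Answer: yes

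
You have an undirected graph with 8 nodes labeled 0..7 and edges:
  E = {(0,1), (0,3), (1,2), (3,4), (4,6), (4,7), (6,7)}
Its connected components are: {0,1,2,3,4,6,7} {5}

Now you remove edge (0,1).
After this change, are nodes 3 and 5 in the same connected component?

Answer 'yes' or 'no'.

Initial components: {0,1,2,3,4,6,7} {5}
Removing edge (0,1): it was a bridge — component count 2 -> 3.
New components: {0,3,4,6,7} {1,2} {5}
Are 3 and 5 in the same component? no

Answer: no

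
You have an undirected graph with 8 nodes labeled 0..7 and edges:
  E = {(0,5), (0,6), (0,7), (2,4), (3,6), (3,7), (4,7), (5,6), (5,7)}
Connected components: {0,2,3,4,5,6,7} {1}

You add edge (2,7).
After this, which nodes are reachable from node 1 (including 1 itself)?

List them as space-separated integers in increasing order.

Answer: 1

Derivation:
Before: nodes reachable from 1: {1}
Adding (2,7): both endpoints already in same component. Reachability from 1 unchanged.
After: nodes reachable from 1: {1}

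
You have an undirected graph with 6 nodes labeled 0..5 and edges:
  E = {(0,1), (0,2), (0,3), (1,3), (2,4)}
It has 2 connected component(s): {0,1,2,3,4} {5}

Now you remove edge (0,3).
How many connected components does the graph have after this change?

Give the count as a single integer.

Initial component count: 2
Remove (0,3): not a bridge. Count unchanged: 2.
  After removal, components: {0,1,2,3,4} {5}
New component count: 2

Answer: 2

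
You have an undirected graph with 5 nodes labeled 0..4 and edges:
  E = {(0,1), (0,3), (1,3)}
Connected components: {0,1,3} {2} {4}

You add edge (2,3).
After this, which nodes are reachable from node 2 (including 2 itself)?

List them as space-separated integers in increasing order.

Answer: 0 1 2 3

Derivation:
Before: nodes reachable from 2: {2}
Adding (2,3): merges 2's component with another. Reachability grows.
After: nodes reachable from 2: {0,1,2,3}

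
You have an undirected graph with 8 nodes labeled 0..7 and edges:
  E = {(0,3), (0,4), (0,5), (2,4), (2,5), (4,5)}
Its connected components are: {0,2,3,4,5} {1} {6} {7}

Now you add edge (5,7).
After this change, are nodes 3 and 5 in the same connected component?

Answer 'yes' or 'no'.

Answer: yes

Derivation:
Initial components: {0,2,3,4,5} {1} {6} {7}
Adding edge (5,7): merges {0,2,3,4,5} and {7}.
New components: {0,2,3,4,5,7} {1} {6}
Are 3 and 5 in the same component? yes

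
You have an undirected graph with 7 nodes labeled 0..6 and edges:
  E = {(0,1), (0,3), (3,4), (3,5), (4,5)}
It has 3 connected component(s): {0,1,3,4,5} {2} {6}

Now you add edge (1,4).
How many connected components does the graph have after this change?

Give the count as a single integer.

Answer: 3

Derivation:
Initial component count: 3
Add (1,4): endpoints already in same component. Count unchanged: 3.
New component count: 3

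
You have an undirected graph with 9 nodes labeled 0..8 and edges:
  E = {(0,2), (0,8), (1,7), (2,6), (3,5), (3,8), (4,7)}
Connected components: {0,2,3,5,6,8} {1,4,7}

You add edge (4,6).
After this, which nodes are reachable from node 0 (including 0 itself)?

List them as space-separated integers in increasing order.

Before: nodes reachable from 0: {0,2,3,5,6,8}
Adding (4,6): merges 0's component with another. Reachability grows.
After: nodes reachable from 0: {0,1,2,3,4,5,6,7,8}

Answer: 0 1 2 3 4 5 6 7 8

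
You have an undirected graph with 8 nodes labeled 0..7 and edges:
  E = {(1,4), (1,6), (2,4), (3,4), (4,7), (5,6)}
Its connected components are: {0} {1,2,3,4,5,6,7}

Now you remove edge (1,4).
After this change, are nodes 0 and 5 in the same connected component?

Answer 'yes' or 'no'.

Initial components: {0} {1,2,3,4,5,6,7}
Removing edge (1,4): it was a bridge — component count 2 -> 3.
New components: {0} {1,5,6} {2,3,4,7}
Are 0 and 5 in the same component? no

Answer: no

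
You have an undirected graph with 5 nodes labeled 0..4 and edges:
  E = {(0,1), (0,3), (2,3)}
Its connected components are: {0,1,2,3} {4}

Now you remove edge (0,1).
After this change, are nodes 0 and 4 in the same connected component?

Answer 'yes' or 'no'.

Answer: no

Derivation:
Initial components: {0,1,2,3} {4}
Removing edge (0,1): it was a bridge — component count 2 -> 3.
New components: {0,2,3} {1} {4}
Are 0 and 4 in the same component? no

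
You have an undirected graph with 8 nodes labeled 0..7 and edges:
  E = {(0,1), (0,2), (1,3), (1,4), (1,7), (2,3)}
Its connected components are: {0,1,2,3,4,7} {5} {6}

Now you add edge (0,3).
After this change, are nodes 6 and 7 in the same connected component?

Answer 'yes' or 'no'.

Initial components: {0,1,2,3,4,7} {5} {6}
Adding edge (0,3): both already in same component {0,1,2,3,4,7}. No change.
New components: {0,1,2,3,4,7} {5} {6}
Are 6 and 7 in the same component? no

Answer: no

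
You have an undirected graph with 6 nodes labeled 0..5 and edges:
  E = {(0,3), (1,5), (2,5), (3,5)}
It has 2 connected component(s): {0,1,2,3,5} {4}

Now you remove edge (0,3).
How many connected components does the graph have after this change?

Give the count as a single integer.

Initial component count: 2
Remove (0,3): it was a bridge. Count increases: 2 -> 3.
  After removal, components: {0} {1,2,3,5} {4}
New component count: 3

Answer: 3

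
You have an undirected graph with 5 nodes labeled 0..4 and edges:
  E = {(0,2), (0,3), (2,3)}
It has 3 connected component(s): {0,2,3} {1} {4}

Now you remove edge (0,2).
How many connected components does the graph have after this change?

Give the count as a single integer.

Answer: 3

Derivation:
Initial component count: 3
Remove (0,2): not a bridge. Count unchanged: 3.
  After removal, components: {0,2,3} {1} {4}
New component count: 3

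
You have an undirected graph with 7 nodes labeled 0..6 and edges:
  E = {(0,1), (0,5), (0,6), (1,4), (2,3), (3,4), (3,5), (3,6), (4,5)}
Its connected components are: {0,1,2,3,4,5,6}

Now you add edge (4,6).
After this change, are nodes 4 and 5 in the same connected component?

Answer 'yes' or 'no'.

Initial components: {0,1,2,3,4,5,6}
Adding edge (4,6): both already in same component {0,1,2,3,4,5,6}. No change.
New components: {0,1,2,3,4,5,6}
Are 4 and 5 in the same component? yes

Answer: yes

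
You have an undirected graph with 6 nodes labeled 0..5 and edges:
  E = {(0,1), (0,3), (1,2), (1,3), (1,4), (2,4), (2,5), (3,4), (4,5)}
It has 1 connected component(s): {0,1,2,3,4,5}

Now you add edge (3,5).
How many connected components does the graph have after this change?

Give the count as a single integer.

Initial component count: 1
Add (3,5): endpoints already in same component. Count unchanged: 1.
New component count: 1

Answer: 1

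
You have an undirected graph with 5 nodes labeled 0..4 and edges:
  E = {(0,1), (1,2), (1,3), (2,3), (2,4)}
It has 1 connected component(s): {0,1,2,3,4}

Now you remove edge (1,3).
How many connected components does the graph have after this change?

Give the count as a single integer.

Answer: 1

Derivation:
Initial component count: 1
Remove (1,3): not a bridge. Count unchanged: 1.
  After removal, components: {0,1,2,3,4}
New component count: 1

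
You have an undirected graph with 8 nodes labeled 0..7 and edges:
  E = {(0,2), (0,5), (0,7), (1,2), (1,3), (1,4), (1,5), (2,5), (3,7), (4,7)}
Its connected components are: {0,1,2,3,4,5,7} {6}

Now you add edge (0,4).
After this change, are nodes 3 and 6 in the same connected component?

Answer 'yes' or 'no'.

Initial components: {0,1,2,3,4,5,7} {6}
Adding edge (0,4): both already in same component {0,1,2,3,4,5,7}. No change.
New components: {0,1,2,3,4,5,7} {6}
Are 3 and 6 in the same component? no

Answer: no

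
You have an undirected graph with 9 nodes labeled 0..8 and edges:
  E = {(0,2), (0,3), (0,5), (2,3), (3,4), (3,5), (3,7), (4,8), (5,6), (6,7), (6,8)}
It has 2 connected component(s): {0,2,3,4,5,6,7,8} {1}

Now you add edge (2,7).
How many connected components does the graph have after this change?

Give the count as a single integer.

Initial component count: 2
Add (2,7): endpoints already in same component. Count unchanged: 2.
New component count: 2

Answer: 2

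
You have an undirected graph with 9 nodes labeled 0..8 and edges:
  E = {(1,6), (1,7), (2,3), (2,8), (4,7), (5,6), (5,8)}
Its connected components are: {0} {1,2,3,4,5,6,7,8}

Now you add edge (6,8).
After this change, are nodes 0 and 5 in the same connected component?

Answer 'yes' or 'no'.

Initial components: {0} {1,2,3,4,5,6,7,8}
Adding edge (6,8): both already in same component {1,2,3,4,5,6,7,8}. No change.
New components: {0} {1,2,3,4,5,6,7,8}
Are 0 and 5 in the same component? no

Answer: no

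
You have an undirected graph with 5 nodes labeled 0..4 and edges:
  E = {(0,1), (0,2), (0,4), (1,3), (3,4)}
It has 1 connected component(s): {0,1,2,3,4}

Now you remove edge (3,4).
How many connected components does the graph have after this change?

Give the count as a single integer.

Answer: 1

Derivation:
Initial component count: 1
Remove (3,4): not a bridge. Count unchanged: 1.
  After removal, components: {0,1,2,3,4}
New component count: 1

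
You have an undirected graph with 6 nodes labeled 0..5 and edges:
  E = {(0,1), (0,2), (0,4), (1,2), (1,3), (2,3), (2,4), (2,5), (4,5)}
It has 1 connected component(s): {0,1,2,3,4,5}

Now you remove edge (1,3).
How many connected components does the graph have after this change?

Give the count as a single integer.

Initial component count: 1
Remove (1,3): not a bridge. Count unchanged: 1.
  After removal, components: {0,1,2,3,4,5}
New component count: 1

Answer: 1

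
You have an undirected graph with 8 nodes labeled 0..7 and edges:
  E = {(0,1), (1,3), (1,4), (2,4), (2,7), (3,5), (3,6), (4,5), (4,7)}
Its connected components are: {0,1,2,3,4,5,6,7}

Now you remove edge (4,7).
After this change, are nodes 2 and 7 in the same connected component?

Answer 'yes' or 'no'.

Answer: yes

Derivation:
Initial components: {0,1,2,3,4,5,6,7}
Removing edge (4,7): not a bridge — component count unchanged at 1.
New components: {0,1,2,3,4,5,6,7}
Are 2 and 7 in the same component? yes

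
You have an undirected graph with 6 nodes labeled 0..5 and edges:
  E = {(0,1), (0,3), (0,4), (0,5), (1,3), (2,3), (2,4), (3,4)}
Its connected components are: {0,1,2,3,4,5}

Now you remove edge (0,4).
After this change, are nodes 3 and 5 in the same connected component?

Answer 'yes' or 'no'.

Answer: yes

Derivation:
Initial components: {0,1,2,3,4,5}
Removing edge (0,4): not a bridge — component count unchanged at 1.
New components: {0,1,2,3,4,5}
Are 3 and 5 in the same component? yes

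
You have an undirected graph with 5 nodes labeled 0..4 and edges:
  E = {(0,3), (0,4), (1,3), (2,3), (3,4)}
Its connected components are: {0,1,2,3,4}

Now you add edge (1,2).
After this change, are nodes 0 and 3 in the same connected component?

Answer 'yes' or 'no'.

Answer: yes

Derivation:
Initial components: {0,1,2,3,4}
Adding edge (1,2): both already in same component {0,1,2,3,4}. No change.
New components: {0,1,2,3,4}
Are 0 and 3 in the same component? yes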